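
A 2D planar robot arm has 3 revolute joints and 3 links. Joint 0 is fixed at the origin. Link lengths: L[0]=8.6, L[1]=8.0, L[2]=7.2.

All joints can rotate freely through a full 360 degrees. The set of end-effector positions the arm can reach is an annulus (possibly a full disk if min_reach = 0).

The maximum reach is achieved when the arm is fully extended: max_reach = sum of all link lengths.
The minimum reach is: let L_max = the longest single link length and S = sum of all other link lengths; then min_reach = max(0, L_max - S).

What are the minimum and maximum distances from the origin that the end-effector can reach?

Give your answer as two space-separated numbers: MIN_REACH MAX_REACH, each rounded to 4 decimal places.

Answer: 0.0000 23.8000

Derivation:
Link lengths: [8.6, 8.0, 7.2]
max_reach = 8.6 + 8 + 7.2 = 23.8
L_max = max([8.6, 8.0, 7.2]) = 8.6
S (sum of others) = 23.8 - 8.6 = 15.2
min_reach = max(0, 8.6 - 15.2) = max(0, -6.6) = 0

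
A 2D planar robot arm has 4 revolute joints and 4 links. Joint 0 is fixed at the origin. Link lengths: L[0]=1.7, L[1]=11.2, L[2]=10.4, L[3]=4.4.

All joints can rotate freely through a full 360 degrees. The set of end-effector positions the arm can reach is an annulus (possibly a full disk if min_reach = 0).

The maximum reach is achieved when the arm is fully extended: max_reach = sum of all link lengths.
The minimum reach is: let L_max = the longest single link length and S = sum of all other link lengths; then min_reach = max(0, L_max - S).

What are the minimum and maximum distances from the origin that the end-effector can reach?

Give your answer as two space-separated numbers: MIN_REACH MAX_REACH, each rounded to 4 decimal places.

Link lengths: [1.7, 11.2, 10.4, 4.4]
max_reach = 1.7 + 11.2 + 10.4 + 4.4 = 27.7
L_max = max([1.7, 11.2, 10.4, 4.4]) = 11.2
S (sum of others) = 27.7 - 11.2 = 16.5
min_reach = max(0, 11.2 - 16.5) = max(0, -5.3) = 0

Answer: 0.0000 27.7000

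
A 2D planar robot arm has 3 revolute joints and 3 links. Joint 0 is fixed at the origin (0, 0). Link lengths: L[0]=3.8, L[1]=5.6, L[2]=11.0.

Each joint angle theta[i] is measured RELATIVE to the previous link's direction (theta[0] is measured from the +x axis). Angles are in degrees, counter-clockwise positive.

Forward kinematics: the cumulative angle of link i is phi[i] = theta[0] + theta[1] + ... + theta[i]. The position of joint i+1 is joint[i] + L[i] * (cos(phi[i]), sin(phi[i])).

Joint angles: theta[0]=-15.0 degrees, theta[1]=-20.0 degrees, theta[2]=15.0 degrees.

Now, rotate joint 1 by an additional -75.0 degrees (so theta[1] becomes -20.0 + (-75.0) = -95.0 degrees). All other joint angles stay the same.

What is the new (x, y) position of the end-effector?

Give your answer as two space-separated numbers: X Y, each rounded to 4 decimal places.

Answer: 0.7965 -17.2039

Derivation:
joint[0] = (0.0000, 0.0000)  (base)
link 0: phi[0] = -15 = -15 deg
  cos(-15 deg) = 0.9659, sin(-15 deg) = -0.2588
  joint[1] = (0.0000, 0.0000) + 3.8 * (0.9659, -0.2588) = (0.0000 + 3.6705, 0.0000 + -0.9835) = (3.6705, -0.9835)
link 1: phi[1] = -15 + -95 = -110 deg
  cos(-110 deg) = -0.3420, sin(-110 deg) = -0.9397
  joint[2] = (3.6705, -0.9835) + 5.6 * (-0.3420, -0.9397) = (3.6705 + -1.9153, -0.9835 + -5.2623) = (1.7552, -6.2458)
link 2: phi[2] = -15 + -95 + 15 = -95 deg
  cos(-95 deg) = -0.0872, sin(-95 deg) = -0.9962
  joint[3] = (1.7552, -6.2458) + 11 * (-0.0872, -0.9962) = (1.7552 + -0.9587, -6.2458 + -10.9581) = (0.7965, -17.2039)
End effector: (0.7965, -17.2039)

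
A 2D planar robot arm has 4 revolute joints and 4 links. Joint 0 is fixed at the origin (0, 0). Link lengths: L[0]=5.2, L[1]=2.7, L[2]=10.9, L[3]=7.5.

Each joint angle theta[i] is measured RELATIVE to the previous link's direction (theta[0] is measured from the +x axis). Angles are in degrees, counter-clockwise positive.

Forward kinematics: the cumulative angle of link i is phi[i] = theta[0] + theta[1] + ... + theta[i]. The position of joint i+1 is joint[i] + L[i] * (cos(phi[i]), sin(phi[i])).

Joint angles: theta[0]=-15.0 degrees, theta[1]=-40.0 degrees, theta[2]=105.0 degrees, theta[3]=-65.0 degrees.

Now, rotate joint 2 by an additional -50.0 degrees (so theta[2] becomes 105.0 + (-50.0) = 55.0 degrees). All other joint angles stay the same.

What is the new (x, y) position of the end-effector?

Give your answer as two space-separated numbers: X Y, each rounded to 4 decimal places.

joint[0] = (0.0000, 0.0000)  (base)
link 0: phi[0] = -15 = -15 deg
  cos(-15 deg) = 0.9659, sin(-15 deg) = -0.2588
  joint[1] = (0.0000, 0.0000) + 5.2 * (0.9659, -0.2588) = (0.0000 + 5.0228, 0.0000 + -1.3459) = (5.0228, -1.3459)
link 1: phi[1] = -15 + -40 = -55 deg
  cos(-55 deg) = 0.5736, sin(-55 deg) = -0.8192
  joint[2] = (5.0228, -1.3459) + 2.7 * (0.5736, -0.8192) = (5.0228 + 1.5487, -1.3459 + -2.2117) = (6.5715, -3.5576)
link 2: phi[2] = -15 + -40 + 55 = 0 deg
  cos(0 deg) = 1.0000, sin(0 deg) = 0.0000
  joint[3] = (6.5715, -3.5576) + 10.9 * (1.0000, 0.0000) = (6.5715 + 10.9000, -3.5576 + 0.0000) = (17.4715, -3.5576)
link 3: phi[3] = -15 + -40 + 55 + -65 = -65 deg
  cos(-65 deg) = 0.4226, sin(-65 deg) = -0.9063
  joint[4] = (17.4715, -3.5576) + 7.5 * (0.4226, -0.9063) = (17.4715 + 3.1696, -3.5576 + -6.7973) = (20.6411, -10.3549)
End effector: (20.6411, -10.3549)

Answer: 20.6411 -10.3549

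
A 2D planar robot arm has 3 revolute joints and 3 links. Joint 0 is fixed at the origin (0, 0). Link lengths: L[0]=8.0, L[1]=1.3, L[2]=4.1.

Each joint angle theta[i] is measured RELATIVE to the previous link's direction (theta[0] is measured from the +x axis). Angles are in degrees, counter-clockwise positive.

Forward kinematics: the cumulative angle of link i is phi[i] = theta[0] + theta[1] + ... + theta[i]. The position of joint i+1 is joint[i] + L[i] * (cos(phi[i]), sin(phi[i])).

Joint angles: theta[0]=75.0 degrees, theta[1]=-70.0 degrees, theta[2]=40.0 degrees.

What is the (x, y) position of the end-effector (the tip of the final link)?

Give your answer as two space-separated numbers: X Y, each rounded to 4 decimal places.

joint[0] = (0.0000, 0.0000)  (base)
link 0: phi[0] = 75 = 75 deg
  cos(75 deg) = 0.2588, sin(75 deg) = 0.9659
  joint[1] = (0.0000, 0.0000) + 8 * (0.2588, 0.9659) = (0.0000 + 2.0706, 0.0000 + 7.7274) = (2.0706, 7.7274)
link 1: phi[1] = 75 + -70 = 5 deg
  cos(5 deg) = 0.9962, sin(5 deg) = 0.0872
  joint[2] = (2.0706, 7.7274) + 1.3 * (0.9962, 0.0872) = (2.0706 + 1.2951, 7.7274 + 0.1133) = (3.3656, 7.8407)
link 2: phi[2] = 75 + -70 + 40 = 45 deg
  cos(45 deg) = 0.7071, sin(45 deg) = 0.7071
  joint[3] = (3.3656, 7.8407) + 4.1 * (0.7071, 0.7071) = (3.3656 + 2.8991, 7.8407 + 2.8991) = (6.2647, 10.7398)
End effector: (6.2647, 10.7398)

Answer: 6.2647 10.7398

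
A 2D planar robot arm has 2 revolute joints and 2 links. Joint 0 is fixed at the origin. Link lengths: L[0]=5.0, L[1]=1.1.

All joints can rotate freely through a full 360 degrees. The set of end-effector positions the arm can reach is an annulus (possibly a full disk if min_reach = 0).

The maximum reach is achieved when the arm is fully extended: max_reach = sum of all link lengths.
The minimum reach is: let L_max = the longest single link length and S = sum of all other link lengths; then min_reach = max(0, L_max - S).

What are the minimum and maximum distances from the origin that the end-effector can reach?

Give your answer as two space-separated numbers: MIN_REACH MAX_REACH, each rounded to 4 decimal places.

Link lengths: [5.0, 1.1]
max_reach = 5 + 1.1 = 6.1
L_max = max([5.0, 1.1]) = 5
S (sum of others) = 6.1 - 5 = 1.1
min_reach = max(0, 5 - 1.1) = max(0, 3.9) = 3.9

Answer: 3.9000 6.1000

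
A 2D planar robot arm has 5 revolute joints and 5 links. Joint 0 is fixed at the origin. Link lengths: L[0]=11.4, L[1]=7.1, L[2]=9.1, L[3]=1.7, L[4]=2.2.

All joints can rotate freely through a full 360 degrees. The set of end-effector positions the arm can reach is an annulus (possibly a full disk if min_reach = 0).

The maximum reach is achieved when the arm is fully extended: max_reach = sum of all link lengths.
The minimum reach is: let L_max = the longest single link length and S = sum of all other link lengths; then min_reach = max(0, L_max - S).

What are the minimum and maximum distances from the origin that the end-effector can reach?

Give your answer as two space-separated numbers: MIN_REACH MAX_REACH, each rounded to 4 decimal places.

Answer: 0.0000 31.5000

Derivation:
Link lengths: [11.4, 7.1, 9.1, 1.7, 2.2]
max_reach = 11.4 + 7.1 + 9.1 + 1.7 + 2.2 = 31.5
L_max = max([11.4, 7.1, 9.1, 1.7, 2.2]) = 11.4
S (sum of others) = 31.5 - 11.4 = 20.1
min_reach = max(0, 11.4 - 20.1) = max(0, -8.7) = 0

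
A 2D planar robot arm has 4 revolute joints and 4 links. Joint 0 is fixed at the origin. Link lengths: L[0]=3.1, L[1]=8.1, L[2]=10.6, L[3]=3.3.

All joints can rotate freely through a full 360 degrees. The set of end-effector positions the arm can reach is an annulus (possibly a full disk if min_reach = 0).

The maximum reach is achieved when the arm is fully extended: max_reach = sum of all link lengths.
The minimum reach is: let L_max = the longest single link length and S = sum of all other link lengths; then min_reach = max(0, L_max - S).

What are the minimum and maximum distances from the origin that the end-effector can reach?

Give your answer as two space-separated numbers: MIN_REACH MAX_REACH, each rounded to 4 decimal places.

Answer: 0.0000 25.1000

Derivation:
Link lengths: [3.1, 8.1, 10.6, 3.3]
max_reach = 3.1 + 8.1 + 10.6 + 3.3 = 25.1
L_max = max([3.1, 8.1, 10.6, 3.3]) = 10.6
S (sum of others) = 25.1 - 10.6 = 14.5
min_reach = max(0, 10.6 - 14.5) = max(0, -3.9) = 0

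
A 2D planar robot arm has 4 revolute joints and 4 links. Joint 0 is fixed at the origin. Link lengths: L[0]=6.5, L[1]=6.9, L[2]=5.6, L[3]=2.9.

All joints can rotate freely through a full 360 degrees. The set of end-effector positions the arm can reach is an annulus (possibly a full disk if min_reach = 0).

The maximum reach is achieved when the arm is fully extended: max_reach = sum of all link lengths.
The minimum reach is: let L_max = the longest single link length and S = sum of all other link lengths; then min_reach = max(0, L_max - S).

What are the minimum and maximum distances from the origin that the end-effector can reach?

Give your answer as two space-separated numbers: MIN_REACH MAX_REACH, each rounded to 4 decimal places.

Link lengths: [6.5, 6.9, 5.6, 2.9]
max_reach = 6.5 + 6.9 + 5.6 + 2.9 = 21.9
L_max = max([6.5, 6.9, 5.6, 2.9]) = 6.9
S (sum of others) = 21.9 - 6.9 = 15
min_reach = max(0, 6.9 - 15) = max(0, -8.1) = 0

Answer: 0.0000 21.9000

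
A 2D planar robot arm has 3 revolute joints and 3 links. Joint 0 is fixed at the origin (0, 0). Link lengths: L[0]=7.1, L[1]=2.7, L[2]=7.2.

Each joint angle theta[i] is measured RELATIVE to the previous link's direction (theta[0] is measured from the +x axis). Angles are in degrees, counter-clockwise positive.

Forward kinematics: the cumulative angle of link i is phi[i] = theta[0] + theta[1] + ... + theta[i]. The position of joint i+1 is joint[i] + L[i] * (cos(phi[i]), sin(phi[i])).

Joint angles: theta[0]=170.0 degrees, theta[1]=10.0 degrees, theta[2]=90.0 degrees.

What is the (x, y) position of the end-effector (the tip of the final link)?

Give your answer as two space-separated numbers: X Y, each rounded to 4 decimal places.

Answer: -9.6921 -5.9671

Derivation:
joint[0] = (0.0000, 0.0000)  (base)
link 0: phi[0] = 170 = 170 deg
  cos(170 deg) = -0.9848, sin(170 deg) = 0.1736
  joint[1] = (0.0000, 0.0000) + 7.1 * (-0.9848, 0.1736) = (0.0000 + -6.9921, 0.0000 + 1.2329) = (-6.9921, 1.2329)
link 1: phi[1] = 170 + 10 = 180 deg
  cos(180 deg) = -1.0000, sin(180 deg) = 0.0000
  joint[2] = (-6.9921, 1.2329) + 2.7 * (-1.0000, 0.0000) = (-6.9921 + -2.7000, 1.2329 + 0.0000) = (-9.6921, 1.2329)
link 2: phi[2] = 170 + 10 + 90 = 270 deg
  cos(270 deg) = -0.0000, sin(270 deg) = -1.0000
  joint[3] = (-9.6921, 1.2329) + 7.2 * (-0.0000, -1.0000) = (-9.6921 + -0.0000, 1.2329 + -7.2000) = (-9.6921, -5.9671)
End effector: (-9.6921, -5.9671)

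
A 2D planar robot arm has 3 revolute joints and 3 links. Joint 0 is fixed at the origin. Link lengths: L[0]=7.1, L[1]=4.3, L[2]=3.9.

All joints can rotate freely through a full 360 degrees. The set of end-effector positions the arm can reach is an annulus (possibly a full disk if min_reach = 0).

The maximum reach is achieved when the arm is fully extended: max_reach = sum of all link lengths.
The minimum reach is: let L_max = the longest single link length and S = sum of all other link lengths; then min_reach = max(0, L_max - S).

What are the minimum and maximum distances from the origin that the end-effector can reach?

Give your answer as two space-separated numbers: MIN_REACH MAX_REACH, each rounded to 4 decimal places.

Link lengths: [7.1, 4.3, 3.9]
max_reach = 7.1 + 4.3 + 3.9 = 15.3
L_max = max([7.1, 4.3, 3.9]) = 7.1
S (sum of others) = 15.3 - 7.1 = 8.2
min_reach = max(0, 7.1 - 8.2) = max(0, -1.1) = 0

Answer: 0.0000 15.3000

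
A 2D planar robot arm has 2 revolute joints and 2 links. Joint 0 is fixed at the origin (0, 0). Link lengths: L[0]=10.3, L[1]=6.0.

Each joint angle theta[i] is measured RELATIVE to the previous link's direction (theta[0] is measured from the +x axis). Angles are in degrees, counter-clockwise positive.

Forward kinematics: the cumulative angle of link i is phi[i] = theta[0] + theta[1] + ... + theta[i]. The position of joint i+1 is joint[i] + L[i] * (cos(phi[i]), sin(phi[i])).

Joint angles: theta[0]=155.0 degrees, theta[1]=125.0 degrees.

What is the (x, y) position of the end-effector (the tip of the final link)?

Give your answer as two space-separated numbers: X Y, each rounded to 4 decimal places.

joint[0] = (0.0000, 0.0000)  (base)
link 0: phi[0] = 155 = 155 deg
  cos(155 deg) = -0.9063, sin(155 deg) = 0.4226
  joint[1] = (0.0000, 0.0000) + 10.3 * (-0.9063, 0.4226) = (0.0000 + -9.3350, 0.0000 + 4.3530) = (-9.3350, 4.3530)
link 1: phi[1] = 155 + 125 = 280 deg
  cos(280 deg) = 0.1736, sin(280 deg) = -0.9848
  joint[2] = (-9.3350, 4.3530) + 6 * (0.1736, -0.9848) = (-9.3350 + 1.0419, 4.3530 + -5.9088) = (-8.2931, -1.5559)
End effector: (-8.2931, -1.5559)

Answer: -8.2931 -1.5559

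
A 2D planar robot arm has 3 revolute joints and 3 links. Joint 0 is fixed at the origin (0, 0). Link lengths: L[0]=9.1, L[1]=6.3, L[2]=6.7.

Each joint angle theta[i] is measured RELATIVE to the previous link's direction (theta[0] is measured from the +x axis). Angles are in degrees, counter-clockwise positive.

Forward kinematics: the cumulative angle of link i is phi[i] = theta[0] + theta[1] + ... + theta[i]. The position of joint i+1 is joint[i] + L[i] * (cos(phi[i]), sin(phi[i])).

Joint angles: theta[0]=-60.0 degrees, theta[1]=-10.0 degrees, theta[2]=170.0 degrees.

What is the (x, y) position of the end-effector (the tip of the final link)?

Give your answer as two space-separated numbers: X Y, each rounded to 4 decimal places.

joint[0] = (0.0000, 0.0000)  (base)
link 0: phi[0] = -60 = -60 deg
  cos(-60 deg) = 0.5000, sin(-60 deg) = -0.8660
  joint[1] = (0.0000, 0.0000) + 9.1 * (0.5000, -0.8660) = (0.0000 + 4.5500, 0.0000 + -7.8808) = (4.5500, -7.8808)
link 1: phi[1] = -60 + -10 = -70 deg
  cos(-70 deg) = 0.3420, sin(-70 deg) = -0.9397
  joint[2] = (4.5500, -7.8808) + 6.3 * (0.3420, -0.9397) = (4.5500 + 2.1547, -7.8808 + -5.9201) = (6.7047, -13.8009)
link 2: phi[2] = -60 + -10 + 170 = 100 deg
  cos(100 deg) = -0.1736, sin(100 deg) = 0.9848
  joint[3] = (6.7047, -13.8009) + 6.7 * (-0.1736, 0.9848) = (6.7047 + -1.1634, -13.8009 + 6.5982) = (5.5413, -7.2027)
End effector: (5.5413, -7.2027)

Answer: 5.5413 -7.2027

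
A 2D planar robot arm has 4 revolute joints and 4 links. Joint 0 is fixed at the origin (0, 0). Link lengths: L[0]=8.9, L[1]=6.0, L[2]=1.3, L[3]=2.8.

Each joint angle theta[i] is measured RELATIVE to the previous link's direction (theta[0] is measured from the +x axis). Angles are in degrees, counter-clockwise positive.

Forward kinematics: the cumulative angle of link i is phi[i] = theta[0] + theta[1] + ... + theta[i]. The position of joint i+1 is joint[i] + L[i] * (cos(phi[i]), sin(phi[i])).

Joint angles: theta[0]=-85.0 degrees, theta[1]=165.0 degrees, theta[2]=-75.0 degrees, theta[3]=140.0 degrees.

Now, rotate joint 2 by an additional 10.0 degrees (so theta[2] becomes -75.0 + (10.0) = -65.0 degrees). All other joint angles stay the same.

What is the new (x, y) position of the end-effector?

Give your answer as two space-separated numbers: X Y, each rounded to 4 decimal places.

joint[0] = (0.0000, 0.0000)  (base)
link 0: phi[0] = -85 = -85 deg
  cos(-85 deg) = 0.0872, sin(-85 deg) = -0.9962
  joint[1] = (0.0000, 0.0000) + 8.9 * (0.0872, -0.9962) = (0.0000 + 0.7757, 0.0000 + -8.8661) = (0.7757, -8.8661)
link 1: phi[1] = -85 + 165 = 80 deg
  cos(80 deg) = 0.1736, sin(80 deg) = 0.9848
  joint[2] = (0.7757, -8.8661) + 6 * (0.1736, 0.9848) = (0.7757 + 1.0419, -8.8661 + 5.9088) = (1.8176, -2.9573)
link 2: phi[2] = -85 + 165 + -65 = 15 deg
  cos(15 deg) = 0.9659, sin(15 deg) = 0.2588
  joint[3] = (1.8176, -2.9573) + 1.3 * (0.9659, 0.2588) = (1.8176 + 1.2557, -2.9573 + 0.3365) = (3.0733, -2.6208)
link 3: phi[3] = -85 + 165 + -65 + 140 = 155 deg
  cos(155 deg) = -0.9063, sin(155 deg) = 0.4226
  joint[4] = (3.0733, -2.6208) + 2.8 * (-0.9063, 0.4226) = (3.0733 + -2.5377, -2.6208 + 1.1833) = (0.5356, -1.4375)
End effector: (0.5356, -1.4375)

Answer: 0.5356 -1.4375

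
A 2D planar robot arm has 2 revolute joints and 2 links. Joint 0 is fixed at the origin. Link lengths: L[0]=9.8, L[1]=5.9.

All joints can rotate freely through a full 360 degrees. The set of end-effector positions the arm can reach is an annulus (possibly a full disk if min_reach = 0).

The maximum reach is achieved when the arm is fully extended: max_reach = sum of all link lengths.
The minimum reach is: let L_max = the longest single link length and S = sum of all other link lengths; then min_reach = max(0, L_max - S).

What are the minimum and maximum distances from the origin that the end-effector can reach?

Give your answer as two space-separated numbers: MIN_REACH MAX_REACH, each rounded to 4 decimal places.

Link lengths: [9.8, 5.9]
max_reach = 9.8 + 5.9 = 15.7
L_max = max([9.8, 5.9]) = 9.8
S (sum of others) = 15.7 - 9.8 = 5.9
min_reach = max(0, 9.8 - 5.9) = max(0, 3.9) = 3.9

Answer: 3.9000 15.7000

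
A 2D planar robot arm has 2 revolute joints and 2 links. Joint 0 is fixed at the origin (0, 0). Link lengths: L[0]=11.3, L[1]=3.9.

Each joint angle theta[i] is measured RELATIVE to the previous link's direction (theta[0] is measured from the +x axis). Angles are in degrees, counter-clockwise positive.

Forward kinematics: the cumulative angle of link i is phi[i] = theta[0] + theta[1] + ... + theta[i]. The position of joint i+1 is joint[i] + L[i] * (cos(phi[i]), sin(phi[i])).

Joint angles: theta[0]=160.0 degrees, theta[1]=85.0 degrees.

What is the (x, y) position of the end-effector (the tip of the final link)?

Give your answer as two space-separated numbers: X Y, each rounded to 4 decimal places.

joint[0] = (0.0000, 0.0000)  (base)
link 0: phi[0] = 160 = 160 deg
  cos(160 deg) = -0.9397, sin(160 deg) = 0.3420
  joint[1] = (0.0000, 0.0000) + 11.3 * (-0.9397, 0.3420) = (0.0000 + -10.6185, 0.0000 + 3.8648) = (-10.6185, 3.8648)
link 1: phi[1] = 160 + 85 = 245 deg
  cos(245 deg) = -0.4226, sin(245 deg) = -0.9063
  joint[2] = (-10.6185, 3.8648) + 3.9 * (-0.4226, -0.9063) = (-10.6185 + -1.6482, 3.8648 + -3.5346) = (-12.2667, 0.3302)
End effector: (-12.2667, 0.3302)

Answer: -12.2667 0.3302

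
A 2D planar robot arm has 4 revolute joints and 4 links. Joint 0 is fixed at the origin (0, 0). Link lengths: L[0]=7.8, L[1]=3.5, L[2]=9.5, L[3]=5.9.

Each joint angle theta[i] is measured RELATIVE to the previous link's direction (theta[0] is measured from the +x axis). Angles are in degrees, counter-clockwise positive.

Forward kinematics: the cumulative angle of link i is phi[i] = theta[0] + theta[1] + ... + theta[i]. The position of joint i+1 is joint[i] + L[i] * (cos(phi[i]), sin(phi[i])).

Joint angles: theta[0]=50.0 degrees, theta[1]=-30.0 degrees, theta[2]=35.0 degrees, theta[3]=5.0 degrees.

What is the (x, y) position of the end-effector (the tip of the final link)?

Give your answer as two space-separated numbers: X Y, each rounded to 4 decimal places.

Answer: 16.7016 20.0637

Derivation:
joint[0] = (0.0000, 0.0000)  (base)
link 0: phi[0] = 50 = 50 deg
  cos(50 deg) = 0.6428, sin(50 deg) = 0.7660
  joint[1] = (0.0000, 0.0000) + 7.8 * (0.6428, 0.7660) = (0.0000 + 5.0137, 0.0000 + 5.9751) = (5.0137, 5.9751)
link 1: phi[1] = 50 + -30 = 20 deg
  cos(20 deg) = 0.9397, sin(20 deg) = 0.3420
  joint[2] = (5.0137, 5.9751) + 3.5 * (0.9397, 0.3420) = (5.0137 + 3.2889, 5.9751 + 1.1971) = (8.3027, 7.1722)
link 2: phi[2] = 50 + -30 + 35 = 55 deg
  cos(55 deg) = 0.5736, sin(55 deg) = 0.8192
  joint[3] = (8.3027, 7.1722) + 9.5 * (0.5736, 0.8192) = (8.3027 + 5.4490, 7.1722 + 7.7819) = (13.7516, 14.9542)
link 3: phi[3] = 50 + -30 + 35 + 5 = 60 deg
  cos(60 deg) = 0.5000, sin(60 deg) = 0.8660
  joint[4] = (13.7516, 14.9542) + 5.9 * (0.5000, 0.8660) = (13.7516 + 2.9500, 14.9542 + 5.1095) = (16.7016, 20.0637)
End effector: (16.7016, 20.0637)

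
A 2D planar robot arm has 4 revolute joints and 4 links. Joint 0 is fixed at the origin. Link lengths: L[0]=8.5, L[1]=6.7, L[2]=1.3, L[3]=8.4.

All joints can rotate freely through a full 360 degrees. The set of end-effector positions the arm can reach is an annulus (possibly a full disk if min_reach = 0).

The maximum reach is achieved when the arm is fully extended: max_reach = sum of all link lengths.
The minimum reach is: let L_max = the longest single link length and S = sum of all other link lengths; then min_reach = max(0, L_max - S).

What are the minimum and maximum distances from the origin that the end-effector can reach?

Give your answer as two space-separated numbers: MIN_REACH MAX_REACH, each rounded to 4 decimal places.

Answer: 0.0000 24.9000

Derivation:
Link lengths: [8.5, 6.7, 1.3, 8.4]
max_reach = 8.5 + 6.7 + 1.3 + 8.4 = 24.9
L_max = max([8.5, 6.7, 1.3, 8.4]) = 8.5
S (sum of others) = 24.9 - 8.5 = 16.4
min_reach = max(0, 8.5 - 16.4) = max(0, -7.9) = 0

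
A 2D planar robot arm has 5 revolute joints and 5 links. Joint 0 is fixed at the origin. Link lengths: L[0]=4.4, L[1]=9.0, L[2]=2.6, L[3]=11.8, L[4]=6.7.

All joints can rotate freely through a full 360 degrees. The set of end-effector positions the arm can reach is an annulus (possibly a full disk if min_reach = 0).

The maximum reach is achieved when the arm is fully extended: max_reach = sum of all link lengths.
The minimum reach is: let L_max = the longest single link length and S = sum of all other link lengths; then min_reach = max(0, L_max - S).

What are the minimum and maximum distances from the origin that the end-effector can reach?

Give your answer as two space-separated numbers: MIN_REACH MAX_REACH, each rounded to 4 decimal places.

Link lengths: [4.4, 9.0, 2.6, 11.8, 6.7]
max_reach = 4.4 + 9 + 2.6 + 11.8 + 6.7 = 34.5
L_max = max([4.4, 9.0, 2.6, 11.8, 6.7]) = 11.8
S (sum of others) = 34.5 - 11.8 = 22.7
min_reach = max(0, 11.8 - 22.7) = max(0, -10.9) = 0

Answer: 0.0000 34.5000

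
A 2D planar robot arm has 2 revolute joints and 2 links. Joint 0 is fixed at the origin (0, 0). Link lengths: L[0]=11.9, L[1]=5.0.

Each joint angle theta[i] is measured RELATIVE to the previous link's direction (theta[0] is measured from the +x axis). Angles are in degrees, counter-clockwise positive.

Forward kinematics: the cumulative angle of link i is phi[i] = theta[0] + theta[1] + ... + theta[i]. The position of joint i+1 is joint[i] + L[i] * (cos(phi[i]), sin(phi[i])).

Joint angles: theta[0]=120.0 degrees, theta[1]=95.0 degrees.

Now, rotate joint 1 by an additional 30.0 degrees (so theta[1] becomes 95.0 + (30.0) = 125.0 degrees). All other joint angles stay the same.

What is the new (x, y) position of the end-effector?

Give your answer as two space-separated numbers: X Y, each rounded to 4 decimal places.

Answer: -8.0631 5.7742

Derivation:
joint[0] = (0.0000, 0.0000)  (base)
link 0: phi[0] = 120 = 120 deg
  cos(120 deg) = -0.5000, sin(120 deg) = 0.8660
  joint[1] = (0.0000, 0.0000) + 11.9 * (-0.5000, 0.8660) = (0.0000 + -5.9500, 0.0000 + 10.3057) = (-5.9500, 10.3057)
link 1: phi[1] = 120 + 125 = 245 deg
  cos(245 deg) = -0.4226, sin(245 deg) = -0.9063
  joint[2] = (-5.9500, 10.3057) + 5 * (-0.4226, -0.9063) = (-5.9500 + -2.1131, 10.3057 + -4.5315) = (-8.0631, 5.7742)
End effector: (-8.0631, 5.7742)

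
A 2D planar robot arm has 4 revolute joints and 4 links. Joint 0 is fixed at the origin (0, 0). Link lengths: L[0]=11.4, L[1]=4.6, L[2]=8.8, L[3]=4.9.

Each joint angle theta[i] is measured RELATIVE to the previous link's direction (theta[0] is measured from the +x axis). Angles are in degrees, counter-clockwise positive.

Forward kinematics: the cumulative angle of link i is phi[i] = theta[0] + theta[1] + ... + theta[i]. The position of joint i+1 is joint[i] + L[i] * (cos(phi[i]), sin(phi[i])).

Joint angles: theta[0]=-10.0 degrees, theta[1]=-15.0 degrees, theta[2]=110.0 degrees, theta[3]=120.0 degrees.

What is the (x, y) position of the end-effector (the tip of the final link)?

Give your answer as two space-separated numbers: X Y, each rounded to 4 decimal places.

joint[0] = (0.0000, 0.0000)  (base)
link 0: phi[0] = -10 = -10 deg
  cos(-10 deg) = 0.9848, sin(-10 deg) = -0.1736
  joint[1] = (0.0000, 0.0000) + 11.4 * (0.9848, -0.1736) = (0.0000 + 11.2268, 0.0000 + -1.9796) = (11.2268, -1.9796)
link 1: phi[1] = -10 + -15 = -25 deg
  cos(-25 deg) = 0.9063, sin(-25 deg) = -0.4226
  joint[2] = (11.2268, -1.9796) + 4.6 * (0.9063, -0.4226) = (11.2268 + 4.1690, -1.9796 + -1.9440) = (15.3958, -3.9236)
link 2: phi[2] = -10 + -15 + 110 = 85 deg
  cos(85 deg) = 0.0872, sin(85 deg) = 0.9962
  joint[3] = (15.3958, -3.9236) + 8.8 * (0.0872, 0.9962) = (15.3958 + 0.7670, -3.9236 + 8.7665) = (16.1628, 4.8429)
link 3: phi[3] = -10 + -15 + 110 + 120 = 205 deg
  cos(205 deg) = -0.9063, sin(205 deg) = -0.4226
  joint[4] = (16.1628, 4.8429) + 4.9 * (-0.9063, -0.4226) = (16.1628 + -4.4409, 4.8429 + -2.0708) = (11.7219, 2.7721)
End effector: (11.7219, 2.7721)

Answer: 11.7219 2.7721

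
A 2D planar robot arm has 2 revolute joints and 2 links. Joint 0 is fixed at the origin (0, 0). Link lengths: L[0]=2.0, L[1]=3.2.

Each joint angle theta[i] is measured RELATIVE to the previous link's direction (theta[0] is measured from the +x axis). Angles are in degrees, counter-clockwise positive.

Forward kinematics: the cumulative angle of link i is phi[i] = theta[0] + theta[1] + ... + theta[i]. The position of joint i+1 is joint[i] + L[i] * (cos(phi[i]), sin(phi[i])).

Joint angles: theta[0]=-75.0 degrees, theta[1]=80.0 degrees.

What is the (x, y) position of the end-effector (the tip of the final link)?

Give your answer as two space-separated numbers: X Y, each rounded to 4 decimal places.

joint[0] = (0.0000, 0.0000)  (base)
link 0: phi[0] = -75 = -75 deg
  cos(-75 deg) = 0.2588, sin(-75 deg) = -0.9659
  joint[1] = (0.0000, 0.0000) + 2 * (0.2588, -0.9659) = (0.0000 + 0.5176, 0.0000 + -1.9319) = (0.5176, -1.9319)
link 1: phi[1] = -75 + 80 = 5 deg
  cos(5 deg) = 0.9962, sin(5 deg) = 0.0872
  joint[2] = (0.5176, -1.9319) + 3.2 * (0.9962, 0.0872) = (0.5176 + 3.1878, -1.9319 + 0.2789) = (3.7055, -1.6530)
End effector: (3.7055, -1.6530)

Answer: 3.7055 -1.6530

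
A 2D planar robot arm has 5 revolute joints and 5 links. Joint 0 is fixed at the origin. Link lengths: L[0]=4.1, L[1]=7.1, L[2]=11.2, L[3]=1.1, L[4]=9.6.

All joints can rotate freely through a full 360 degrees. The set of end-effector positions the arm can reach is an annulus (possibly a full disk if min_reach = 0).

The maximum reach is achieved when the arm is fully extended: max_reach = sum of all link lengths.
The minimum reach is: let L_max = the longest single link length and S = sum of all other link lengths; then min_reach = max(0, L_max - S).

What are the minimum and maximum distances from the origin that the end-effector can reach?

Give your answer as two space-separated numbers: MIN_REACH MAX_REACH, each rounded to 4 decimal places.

Link lengths: [4.1, 7.1, 11.2, 1.1, 9.6]
max_reach = 4.1 + 7.1 + 11.2 + 1.1 + 9.6 = 33.1
L_max = max([4.1, 7.1, 11.2, 1.1, 9.6]) = 11.2
S (sum of others) = 33.1 - 11.2 = 21.9
min_reach = max(0, 11.2 - 21.9) = max(0, -10.7) = 0

Answer: 0.0000 33.1000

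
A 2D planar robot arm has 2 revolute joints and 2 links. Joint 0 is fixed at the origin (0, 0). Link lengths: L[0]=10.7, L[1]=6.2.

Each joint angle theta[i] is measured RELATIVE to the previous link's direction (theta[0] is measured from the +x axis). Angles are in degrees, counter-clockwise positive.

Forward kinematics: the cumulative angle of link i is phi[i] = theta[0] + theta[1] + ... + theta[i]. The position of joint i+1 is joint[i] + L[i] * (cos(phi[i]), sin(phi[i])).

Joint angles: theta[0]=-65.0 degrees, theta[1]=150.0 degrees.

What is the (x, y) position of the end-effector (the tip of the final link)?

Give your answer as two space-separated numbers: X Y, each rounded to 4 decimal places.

joint[0] = (0.0000, 0.0000)  (base)
link 0: phi[0] = -65 = -65 deg
  cos(-65 deg) = 0.4226, sin(-65 deg) = -0.9063
  joint[1] = (0.0000, 0.0000) + 10.7 * (0.4226, -0.9063) = (0.0000 + 4.5220, 0.0000 + -9.6975) = (4.5220, -9.6975)
link 1: phi[1] = -65 + 150 = 85 deg
  cos(85 deg) = 0.0872, sin(85 deg) = 0.9962
  joint[2] = (4.5220, -9.6975) + 6.2 * (0.0872, 0.9962) = (4.5220 + 0.5404, -9.6975 + 6.1764) = (5.0624, -3.5211)
End effector: (5.0624, -3.5211)

Answer: 5.0624 -3.5211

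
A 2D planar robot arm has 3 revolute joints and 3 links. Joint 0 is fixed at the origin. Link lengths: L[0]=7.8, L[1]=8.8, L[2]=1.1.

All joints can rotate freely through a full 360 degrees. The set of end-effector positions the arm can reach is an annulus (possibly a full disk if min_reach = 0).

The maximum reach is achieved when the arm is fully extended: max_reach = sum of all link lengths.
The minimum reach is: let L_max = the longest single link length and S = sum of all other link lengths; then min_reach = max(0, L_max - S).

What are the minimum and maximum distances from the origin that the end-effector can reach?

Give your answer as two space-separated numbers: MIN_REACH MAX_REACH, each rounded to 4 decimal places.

Answer: 0.0000 17.7000

Derivation:
Link lengths: [7.8, 8.8, 1.1]
max_reach = 7.8 + 8.8 + 1.1 = 17.7
L_max = max([7.8, 8.8, 1.1]) = 8.8
S (sum of others) = 17.7 - 8.8 = 8.9
min_reach = max(0, 8.8 - 8.9) = max(0, -0.1) = 0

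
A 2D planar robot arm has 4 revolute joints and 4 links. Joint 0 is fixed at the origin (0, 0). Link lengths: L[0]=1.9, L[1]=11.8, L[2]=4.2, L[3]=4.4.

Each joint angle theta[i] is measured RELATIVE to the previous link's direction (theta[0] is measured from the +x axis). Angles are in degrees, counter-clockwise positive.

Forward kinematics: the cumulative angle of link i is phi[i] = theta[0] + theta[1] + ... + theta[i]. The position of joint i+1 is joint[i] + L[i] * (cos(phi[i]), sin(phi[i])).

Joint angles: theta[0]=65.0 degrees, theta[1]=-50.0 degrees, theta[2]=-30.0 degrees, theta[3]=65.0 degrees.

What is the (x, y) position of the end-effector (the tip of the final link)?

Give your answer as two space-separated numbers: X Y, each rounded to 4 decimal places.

Answer: 19.0861 7.0596

Derivation:
joint[0] = (0.0000, 0.0000)  (base)
link 0: phi[0] = 65 = 65 deg
  cos(65 deg) = 0.4226, sin(65 deg) = 0.9063
  joint[1] = (0.0000, 0.0000) + 1.9 * (0.4226, 0.9063) = (0.0000 + 0.8030, 0.0000 + 1.7220) = (0.8030, 1.7220)
link 1: phi[1] = 65 + -50 = 15 deg
  cos(15 deg) = 0.9659, sin(15 deg) = 0.2588
  joint[2] = (0.8030, 1.7220) + 11.8 * (0.9659, 0.2588) = (0.8030 + 11.3979, 1.7220 + 3.0541) = (12.2009, 4.7760)
link 2: phi[2] = 65 + -50 + -30 = -15 deg
  cos(-15 deg) = 0.9659, sin(-15 deg) = -0.2588
  joint[3] = (12.2009, 4.7760) + 4.2 * (0.9659, -0.2588) = (12.2009 + 4.0569, 4.7760 + -1.0870) = (16.2578, 3.6890)
link 3: phi[3] = 65 + -50 + -30 + 65 = 50 deg
  cos(50 deg) = 0.6428, sin(50 deg) = 0.7660
  joint[4] = (16.2578, 3.6890) + 4.4 * (0.6428, 0.7660) = (16.2578 + 2.8283, 3.6890 + 3.3706) = (19.0861, 7.0596)
End effector: (19.0861, 7.0596)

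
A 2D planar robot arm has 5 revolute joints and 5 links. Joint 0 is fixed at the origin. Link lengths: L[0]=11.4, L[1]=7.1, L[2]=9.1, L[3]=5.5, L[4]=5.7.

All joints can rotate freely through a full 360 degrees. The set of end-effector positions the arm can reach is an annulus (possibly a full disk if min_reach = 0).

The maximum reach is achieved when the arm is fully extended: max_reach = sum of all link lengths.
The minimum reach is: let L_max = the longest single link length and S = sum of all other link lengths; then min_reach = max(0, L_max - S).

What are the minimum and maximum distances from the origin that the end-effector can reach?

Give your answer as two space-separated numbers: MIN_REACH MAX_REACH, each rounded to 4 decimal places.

Answer: 0.0000 38.8000

Derivation:
Link lengths: [11.4, 7.1, 9.1, 5.5, 5.7]
max_reach = 11.4 + 7.1 + 9.1 + 5.5 + 5.7 = 38.8
L_max = max([11.4, 7.1, 9.1, 5.5, 5.7]) = 11.4
S (sum of others) = 38.8 - 11.4 = 27.4
min_reach = max(0, 11.4 - 27.4) = max(0, -16) = 0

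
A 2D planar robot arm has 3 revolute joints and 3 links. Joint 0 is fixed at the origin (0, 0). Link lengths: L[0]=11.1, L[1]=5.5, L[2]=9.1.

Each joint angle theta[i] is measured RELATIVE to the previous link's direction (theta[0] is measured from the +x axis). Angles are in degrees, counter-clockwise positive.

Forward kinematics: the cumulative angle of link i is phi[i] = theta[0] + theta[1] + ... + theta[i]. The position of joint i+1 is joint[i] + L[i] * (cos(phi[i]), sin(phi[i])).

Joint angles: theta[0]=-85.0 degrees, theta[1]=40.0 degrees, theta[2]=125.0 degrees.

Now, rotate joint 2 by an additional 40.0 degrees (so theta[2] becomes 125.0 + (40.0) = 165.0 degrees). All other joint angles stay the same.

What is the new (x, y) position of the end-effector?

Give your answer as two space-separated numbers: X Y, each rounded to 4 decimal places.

joint[0] = (0.0000, 0.0000)  (base)
link 0: phi[0] = -85 = -85 deg
  cos(-85 deg) = 0.0872, sin(-85 deg) = -0.9962
  joint[1] = (0.0000, 0.0000) + 11.1 * (0.0872, -0.9962) = (0.0000 + 0.9674, 0.0000 + -11.0578) = (0.9674, -11.0578)
link 1: phi[1] = -85 + 40 = -45 deg
  cos(-45 deg) = 0.7071, sin(-45 deg) = -0.7071
  joint[2] = (0.9674, -11.0578) + 5.5 * (0.7071, -0.7071) = (0.9674 + 3.8891, -11.0578 + -3.8891) = (4.8565, -14.9468)
link 2: phi[2] = -85 + 40 + 165 = 120 deg
  cos(120 deg) = -0.5000, sin(120 deg) = 0.8660
  joint[3] = (4.8565, -14.9468) + 9.1 * (-0.5000, 0.8660) = (4.8565 + -4.5500, -14.9468 + 7.8808) = (0.3065, -7.0660)
End effector: (0.3065, -7.0660)

Answer: 0.3065 -7.0660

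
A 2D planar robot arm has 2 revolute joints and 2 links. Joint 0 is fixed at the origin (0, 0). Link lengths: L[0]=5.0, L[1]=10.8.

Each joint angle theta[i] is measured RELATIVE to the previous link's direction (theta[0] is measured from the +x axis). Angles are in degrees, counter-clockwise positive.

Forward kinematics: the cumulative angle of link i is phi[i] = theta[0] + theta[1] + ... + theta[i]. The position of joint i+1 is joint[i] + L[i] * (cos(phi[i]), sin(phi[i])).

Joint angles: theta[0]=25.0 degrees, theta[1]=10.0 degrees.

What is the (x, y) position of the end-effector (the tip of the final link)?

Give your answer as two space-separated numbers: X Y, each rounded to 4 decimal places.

joint[0] = (0.0000, 0.0000)  (base)
link 0: phi[0] = 25 = 25 deg
  cos(25 deg) = 0.9063, sin(25 deg) = 0.4226
  joint[1] = (0.0000, 0.0000) + 5 * (0.9063, 0.4226) = (0.0000 + 4.5315, 0.0000 + 2.1131) = (4.5315, 2.1131)
link 1: phi[1] = 25 + 10 = 35 deg
  cos(35 deg) = 0.8192, sin(35 deg) = 0.5736
  joint[2] = (4.5315, 2.1131) + 10.8 * (0.8192, 0.5736) = (4.5315 + 8.8468, 2.1131 + 6.1946) = (13.3784, 8.3077)
End effector: (13.3784, 8.3077)

Answer: 13.3784 8.3077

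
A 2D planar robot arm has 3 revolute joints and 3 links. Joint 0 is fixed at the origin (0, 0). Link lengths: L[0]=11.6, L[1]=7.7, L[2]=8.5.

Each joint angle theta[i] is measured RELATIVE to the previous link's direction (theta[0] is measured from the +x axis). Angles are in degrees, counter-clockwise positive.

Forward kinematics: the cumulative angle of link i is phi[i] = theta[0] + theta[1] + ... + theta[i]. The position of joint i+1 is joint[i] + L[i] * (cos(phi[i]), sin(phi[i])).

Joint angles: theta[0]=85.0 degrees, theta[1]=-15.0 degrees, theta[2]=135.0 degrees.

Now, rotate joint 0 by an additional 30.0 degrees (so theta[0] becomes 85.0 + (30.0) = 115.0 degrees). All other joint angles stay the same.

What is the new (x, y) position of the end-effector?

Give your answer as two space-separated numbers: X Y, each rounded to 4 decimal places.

Answer: -11.1149 11.1334

Derivation:
joint[0] = (0.0000, 0.0000)  (base)
link 0: phi[0] = 115 = 115 deg
  cos(115 deg) = -0.4226, sin(115 deg) = 0.9063
  joint[1] = (0.0000, 0.0000) + 11.6 * (-0.4226, 0.9063) = (0.0000 + -4.9024, 0.0000 + 10.5132) = (-4.9024, 10.5132)
link 1: phi[1] = 115 + -15 = 100 deg
  cos(100 deg) = -0.1736, sin(100 deg) = 0.9848
  joint[2] = (-4.9024, 10.5132) + 7.7 * (-0.1736, 0.9848) = (-4.9024 + -1.3371, 10.5132 + 7.5830) = (-6.2395, 18.0962)
link 2: phi[2] = 115 + -15 + 135 = 235 deg
  cos(235 deg) = -0.5736, sin(235 deg) = -0.8192
  joint[3] = (-6.2395, 18.0962) + 8.5 * (-0.5736, -0.8192) = (-6.2395 + -4.8754, 18.0962 + -6.9628) = (-11.1149, 11.1334)
End effector: (-11.1149, 11.1334)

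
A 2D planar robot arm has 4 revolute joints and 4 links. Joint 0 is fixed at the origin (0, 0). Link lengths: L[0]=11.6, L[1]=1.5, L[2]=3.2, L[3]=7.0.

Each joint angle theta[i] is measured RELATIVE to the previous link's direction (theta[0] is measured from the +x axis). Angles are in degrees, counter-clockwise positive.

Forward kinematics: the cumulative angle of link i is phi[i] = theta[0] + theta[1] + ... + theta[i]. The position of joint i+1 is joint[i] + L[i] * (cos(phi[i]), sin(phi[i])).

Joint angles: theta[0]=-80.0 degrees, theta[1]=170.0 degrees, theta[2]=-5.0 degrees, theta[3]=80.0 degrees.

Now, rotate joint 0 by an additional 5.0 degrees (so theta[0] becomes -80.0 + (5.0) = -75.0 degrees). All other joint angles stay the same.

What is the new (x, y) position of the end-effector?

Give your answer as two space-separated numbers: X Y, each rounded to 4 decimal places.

joint[0] = (0.0000, 0.0000)  (base)
link 0: phi[0] = -75 = -75 deg
  cos(-75 deg) = 0.2588, sin(-75 deg) = -0.9659
  joint[1] = (0.0000, 0.0000) + 11.6 * (0.2588, -0.9659) = (0.0000 + 3.0023, 0.0000 + -11.2047) = (3.0023, -11.2047)
link 1: phi[1] = -75 + 170 = 95 deg
  cos(95 deg) = -0.0872, sin(95 deg) = 0.9962
  joint[2] = (3.0023, -11.2047) + 1.5 * (-0.0872, 0.9962) = (3.0023 + -0.1307, -11.2047 + 1.4943) = (2.8716, -9.7104)
link 2: phi[2] = -75 + 170 + -5 = 90 deg
  cos(90 deg) = 0.0000, sin(90 deg) = 1.0000
  joint[3] = (2.8716, -9.7104) + 3.2 * (0.0000, 1.0000) = (2.8716 + 0.0000, -9.7104 + 3.2000) = (2.8716, -6.5104)
link 3: phi[3] = -75 + 170 + -5 + 80 = 170 deg
  cos(170 deg) = -0.9848, sin(170 deg) = 0.1736
  joint[4] = (2.8716, -6.5104) + 7 * (-0.9848, 0.1736) = (2.8716 + -6.8937, -6.5104 + 1.2155) = (-4.0221, -5.2949)
End effector: (-4.0221, -5.2949)

Answer: -4.0221 -5.2949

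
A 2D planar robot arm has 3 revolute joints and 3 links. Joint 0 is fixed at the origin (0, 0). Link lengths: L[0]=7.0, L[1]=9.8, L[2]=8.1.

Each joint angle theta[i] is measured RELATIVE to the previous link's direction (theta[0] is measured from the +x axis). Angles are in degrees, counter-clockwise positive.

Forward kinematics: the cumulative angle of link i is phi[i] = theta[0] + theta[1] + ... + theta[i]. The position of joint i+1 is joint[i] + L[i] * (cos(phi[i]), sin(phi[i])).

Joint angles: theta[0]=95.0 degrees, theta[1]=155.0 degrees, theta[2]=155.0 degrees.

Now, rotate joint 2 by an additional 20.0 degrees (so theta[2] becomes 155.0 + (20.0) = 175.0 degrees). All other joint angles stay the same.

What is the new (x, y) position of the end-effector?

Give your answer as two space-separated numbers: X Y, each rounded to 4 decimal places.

joint[0] = (0.0000, 0.0000)  (base)
link 0: phi[0] = 95 = 95 deg
  cos(95 deg) = -0.0872, sin(95 deg) = 0.9962
  joint[1] = (0.0000, 0.0000) + 7 * (-0.0872, 0.9962) = (0.0000 + -0.6101, 0.0000 + 6.9734) = (-0.6101, 6.9734)
link 1: phi[1] = 95 + 155 = 250 deg
  cos(250 deg) = -0.3420, sin(250 deg) = -0.9397
  joint[2] = (-0.6101, 6.9734) + 9.8 * (-0.3420, -0.9397) = (-0.6101 + -3.3518, 6.9734 + -9.2090) = (-3.9619, -2.2356)
link 2: phi[2] = 95 + 155 + 175 = 425 deg
  cos(425 deg) = 0.4226, sin(425 deg) = 0.9063
  joint[3] = (-3.9619, -2.2356) + 8.1 * (0.4226, 0.9063) = (-3.9619 + 3.4232, -2.2356 + 7.3411) = (-0.5387, 5.1055)
End effector: (-0.5387, 5.1055)

Answer: -0.5387 5.1055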